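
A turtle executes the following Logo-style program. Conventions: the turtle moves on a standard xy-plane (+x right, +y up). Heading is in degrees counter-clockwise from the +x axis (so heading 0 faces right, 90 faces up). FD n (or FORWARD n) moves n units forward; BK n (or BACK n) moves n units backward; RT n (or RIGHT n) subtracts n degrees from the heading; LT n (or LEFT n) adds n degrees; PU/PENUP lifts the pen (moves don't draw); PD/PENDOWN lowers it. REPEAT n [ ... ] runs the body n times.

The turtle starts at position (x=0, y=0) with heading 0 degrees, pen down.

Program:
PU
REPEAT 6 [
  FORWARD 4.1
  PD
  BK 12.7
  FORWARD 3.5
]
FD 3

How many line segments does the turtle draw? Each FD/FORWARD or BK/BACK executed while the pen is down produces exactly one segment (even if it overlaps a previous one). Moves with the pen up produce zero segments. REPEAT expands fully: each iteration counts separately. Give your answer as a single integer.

Executing turtle program step by step:
Start: pos=(0,0), heading=0, pen down
PU: pen up
REPEAT 6 [
  -- iteration 1/6 --
  FD 4.1: (0,0) -> (4.1,0) [heading=0, move]
  PD: pen down
  BK 12.7: (4.1,0) -> (-8.6,0) [heading=0, draw]
  FD 3.5: (-8.6,0) -> (-5.1,0) [heading=0, draw]
  -- iteration 2/6 --
  FD 4.1: (-5.1,0) -> (-1,0) [heading=0, draw]
  PD: pen down
  BK 12.7: (-1,0) -> (-13.7,0) [heading=0, draw]
  FD 3.5: (-13.7,0) -> (-10.2,0) [heading=0, draw]
  -- iteration 3/6 --
  FD 4.1: (-10.2,0) -> (-6.1,0) [heading=0, draw]
  PD: pen down
  BK 12.7: (-6.1,0) -> (-18.8,0) [heading=0, draw]
  FD 3.5: (-18.8,0) -> (-15.3,0) [heading=0, draw]
  -- iteration 4/6 --
  FD 4.1: (-15.3,0) -> (-11.2,0) [heading=0, draw]
  PD: pen down
  BK 12.7: (-11.2,0) -> (-23.9,0) [heading=0, draw]
  FD 3.5: (-23.9,0) -> (-20.4,0) [heading=0, draw]
  -- iteration 5/6 --
  FD 4.1: (-20.4,0) -> (-16.3,0) [heading=0, draw]
  PD: pen down
  BK 12.7: (-16.3,0) -> (-29,0) [heading=0, draw]
  FD 3.5: (-29,0) -> (-25.5,0) [heading=0, draw]
  -- iteration 6/6 --
  FD 4.1: (-25.5,0) -> (-21.4,0) [heading=0, draw]
  PD: pen down
  BK 12.7: (-21.4,0) -> (-34.1,0) [heading=0, draw]
  FD 3.5: (-34.1,0) -> (-30.6,0) [heading=0, draw]
]
FD 3: (-30.6,0) -> (-27.6,0) [heading=0, draw]
Final: pos=(-27.6,0), heading=0, 18 segment(s) drawn
Segments drawn: 18

Answer: 18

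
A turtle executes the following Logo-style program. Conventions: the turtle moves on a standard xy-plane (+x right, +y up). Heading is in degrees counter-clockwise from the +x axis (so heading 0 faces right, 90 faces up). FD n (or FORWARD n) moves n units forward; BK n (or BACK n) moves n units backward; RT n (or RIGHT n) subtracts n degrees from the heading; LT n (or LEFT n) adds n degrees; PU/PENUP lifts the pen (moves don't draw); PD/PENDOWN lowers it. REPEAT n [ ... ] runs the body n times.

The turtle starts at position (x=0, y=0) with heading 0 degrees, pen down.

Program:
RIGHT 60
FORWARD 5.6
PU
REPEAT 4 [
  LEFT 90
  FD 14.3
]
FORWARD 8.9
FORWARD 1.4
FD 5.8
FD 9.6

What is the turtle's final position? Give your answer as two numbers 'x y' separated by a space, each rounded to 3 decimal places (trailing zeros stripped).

Executing turtle program step by step:
Start: pos=(0,0), heading=0, pen down
RT 60: heading 0 -> 300
FD 5.6: (0,0) -> (2.8,-4.85) [heading=300, draw]
PU: pen up
REPEAT 4 [
  -- iteration 1/4 --
  LT 90: heading 300 -> 30
  FD 14.3: (2.8,-4.85) -> (15.184,2.3) [heading=30, move]
  -- iteration 2/4 --
  LT 90: heading 30 -> 120
  FD 14.3: (15.184,2.3) -> (8.034,14.684) [heading=120, move]
  -- iteration 3/4 --
  LT 90: heading 120 -> 210
  FD 14.3: (8.034,14.684) -> (-4.35,7.534) [heading=210, move]
  -- iteration 4/4 --
  LT 90: heading 210 -> 300
  FD 14.3: (-4.35,7.534) -> (2.8,-4.85) [heading=300, move]
]
FD 8.9: (2.8,-4.85) -> (7.25,-12.557) [heading=300, move]
FD 1.4: (7.25,-12.557) -> (7.95,-13.77) [heading=300, move]
FD 5.8: (7.95,-13.77) -> (10.85,-18.793) [heading=300, move]
FD 9.6: (10.85,-18.793) -> (15.65,-27.107) [heading=300, move]
Final: pos=(15.65,-27.107), heading=300, 1 segment(s) drawn

Answer: 15.65 -27.107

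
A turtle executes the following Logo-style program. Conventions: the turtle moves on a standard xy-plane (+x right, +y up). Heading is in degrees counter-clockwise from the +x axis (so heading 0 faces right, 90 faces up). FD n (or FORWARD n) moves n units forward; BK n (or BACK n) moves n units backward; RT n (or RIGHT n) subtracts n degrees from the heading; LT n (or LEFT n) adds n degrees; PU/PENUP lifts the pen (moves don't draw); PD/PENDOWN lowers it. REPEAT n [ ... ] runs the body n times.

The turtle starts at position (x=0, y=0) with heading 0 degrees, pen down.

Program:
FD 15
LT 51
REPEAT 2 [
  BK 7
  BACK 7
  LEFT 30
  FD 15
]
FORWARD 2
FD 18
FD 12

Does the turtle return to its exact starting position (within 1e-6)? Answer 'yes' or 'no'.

Answer: no

Derivation:
Executing turtle program step by step:
Start: pos=(0,0), heading=0, pen down
FD 15: (0,0) -> (15,0) [heading=0, draw]
LT 51: heading 0 -> 51
REPEAT 2 [
  -- iteration 1/2 --
  BK 7: (15,0) -> (10.595,-5.44) [heading=51, draw]
  BK 7: (10.595,-5.44) -> (6.19,-10.88) [heading=51, draw]
  LT 30: heading 51 -> 81
  FD 15: (6.19,-10.88) -> (8.536,3.935) [heading=81, draw]
  -- iteration 2/2 --
  BK 7: (8.536,3.935) -> (7.441,-2.979) [heading=81, draw]
  BK 7: (7.441,-2.979) -> (6.346,-9.892) [heading=81, draw]
  LT 30: heading 81 -> 111
  FD 15: (6.346,-9.892) -> (0.97,4.111) [heading=111, draw]
]
FD 2: (0.97,4.111) -> (0.254,5.979) [heading=111, draw]
FD 18: (0.254,5.979) -> (-6.197,22.783) [heading=111, draw]
FD 12: (-6.197,22.783) -> (-10.497,33.986) [heading=111, draw]
Final: pos=(-10.497,33.986), heading=111, 10 segment(s) drawn

Start position: (0, 0)
Final position: (-10.497, 33.986)
Distance = 35.57; >= 1e-6 -> NOT closed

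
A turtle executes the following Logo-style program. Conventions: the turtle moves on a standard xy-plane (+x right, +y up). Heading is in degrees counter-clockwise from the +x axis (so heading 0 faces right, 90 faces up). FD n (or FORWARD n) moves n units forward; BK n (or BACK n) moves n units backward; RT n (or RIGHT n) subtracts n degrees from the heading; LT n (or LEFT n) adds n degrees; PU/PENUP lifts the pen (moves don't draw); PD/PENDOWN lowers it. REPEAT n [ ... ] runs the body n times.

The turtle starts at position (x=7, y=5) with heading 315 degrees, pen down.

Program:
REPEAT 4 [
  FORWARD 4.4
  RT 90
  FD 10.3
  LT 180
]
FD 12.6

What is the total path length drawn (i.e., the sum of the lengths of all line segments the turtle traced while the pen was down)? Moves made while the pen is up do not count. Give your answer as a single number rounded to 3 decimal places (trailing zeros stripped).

Executing turtle program step by step:
Start: pos=(7,5), heading=315, pen down
REPEAT 4 [
  -- iteration 1/4 --
  FD 4.4: (7,5) -> (10.111,1.889) [heading=315, draw]
  RT 90: heading 315 -> 225
  FD 10.3: (10.111,1.889) -> (2.828,-5.394) [heading=225, draw]
  LT 180: heading 225 -> 45
  -- iteration 2/4 --
  FD 4.4: (2.828,-5.394) -> (5.939,-2.283) [heading=45, draw]
  RT 90: heading 45 -> 315
  FD 10.3: (5.939,-2.283) -> (13.223,-9.566) [heading=315, draw]
  LT 180: heading 315 -> 135
  -- iteration 3/4 --
  FD 4.4: (13.223,-9.566) -> (10.111,-6.455) [heading=135, draw]
  RT 90: heading 135 -> 45
  FD 10.3: (10.111,-6.455) -> (17.394,0.828) [heading=45, draw]
  LT 180: heading 45 -> 225
  -- iteration 4/4 --
  FD 4.4: (17.394,0.828) -> (14.283,-2.283) [heading=225, draw]
  RT 90: heading 225 -> 135
  FD 10.3: (14.283,-2.283) -> (7,5) [heading=135, draw]
  LT 180: heading 135 -> 315
]
FD 12.6: (7,5) -> (15.91,-3.91) [heading=315, draw]
Final: pos=(15.91,-3.91), heading=315, 9 segment(s) drawn

Segment lengths:
  seg 1: (7,5) -> (10.111,1.889), length = 4.4
  seg 2: (10.111,1.889) -> (2.828,-5.394), length = 10.3
  seg 3: (2.828,-5.394) -> (5.939,-2.283), length = 4.4
  seg 4: (5.939,-2.283) -> (13.223,-9.566), length = 10.3
  seg 5: (13.223,-9.566) -> (10.111,-6.455), length = 4.4
  seg 6: (10.111,-6.455) -> (17.394,0.828), length = 10.3
  seg 7: (17.394,0.828) -> (14.283,-2.283), length = 4.4
  seg 8: (14.283,-2.283) -> (7,5), length = 10.3
  seg 9: (7,5) -> (15.91,-3.91), length = 12.6
Total = 71.4

Answer: 71.4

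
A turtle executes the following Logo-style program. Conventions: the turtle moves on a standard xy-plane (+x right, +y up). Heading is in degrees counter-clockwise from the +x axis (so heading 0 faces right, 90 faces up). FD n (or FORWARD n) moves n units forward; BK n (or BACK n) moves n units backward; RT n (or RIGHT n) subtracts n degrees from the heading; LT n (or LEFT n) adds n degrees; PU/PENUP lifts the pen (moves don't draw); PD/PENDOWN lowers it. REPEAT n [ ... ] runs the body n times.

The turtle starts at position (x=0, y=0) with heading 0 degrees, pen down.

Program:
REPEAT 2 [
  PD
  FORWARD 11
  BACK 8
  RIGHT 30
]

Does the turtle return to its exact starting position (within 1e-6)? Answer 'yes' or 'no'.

Executing turtle program step by step:
Start: pos=(0,0), heading=0, pen down
REPEAT 2 [
  -- iteration 1/2 --
  PD: pen down
  FD 11: (0,0) -> (11,0) [heading=0, draw]
  BK 8: (11,0) -> (3,0) [heading=0, draw]
  RT 30: heading 0 -> 330
  -- iteration 2/2 --
  PD: pen down
  FD 11: (3,0) -> (12.526,-5.5) [heading=330, draw]
  BK 8: (12.526,-5.5) -> (5.598,-1.5) [heading=330, draw]
  RT 30: heading 330 -> 300
]
Final: pos=(5.598,-1.5), heading=300, 4 segment(s) drawn

Start position: (0, 0)
Final position: (5.598, -1.5)
Distance = 5.796; >= 1e-6 -> NOT closed

Answer: no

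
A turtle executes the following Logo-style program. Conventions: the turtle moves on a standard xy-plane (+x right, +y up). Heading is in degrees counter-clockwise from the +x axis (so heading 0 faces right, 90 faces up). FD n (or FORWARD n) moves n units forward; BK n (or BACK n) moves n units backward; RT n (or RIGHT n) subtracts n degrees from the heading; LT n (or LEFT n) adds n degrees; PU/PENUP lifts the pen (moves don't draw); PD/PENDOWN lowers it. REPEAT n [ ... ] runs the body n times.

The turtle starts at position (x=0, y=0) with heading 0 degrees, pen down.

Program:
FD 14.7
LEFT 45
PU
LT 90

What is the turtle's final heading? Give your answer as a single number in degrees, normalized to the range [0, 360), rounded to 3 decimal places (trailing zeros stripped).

Answer: 135

Derivation:
Executing turtle program step by step:
Start: pos=(0,0), heading=0, pen down
FD 14.7: (0,0) -> (14.7,0) [heading=0, draw]
LT 45: heading 0 -> 45
PU: pen up
LT 90: heading 45 -> 135
Final: pos=(14.7,0), heading=135, 1 segment(s) drawn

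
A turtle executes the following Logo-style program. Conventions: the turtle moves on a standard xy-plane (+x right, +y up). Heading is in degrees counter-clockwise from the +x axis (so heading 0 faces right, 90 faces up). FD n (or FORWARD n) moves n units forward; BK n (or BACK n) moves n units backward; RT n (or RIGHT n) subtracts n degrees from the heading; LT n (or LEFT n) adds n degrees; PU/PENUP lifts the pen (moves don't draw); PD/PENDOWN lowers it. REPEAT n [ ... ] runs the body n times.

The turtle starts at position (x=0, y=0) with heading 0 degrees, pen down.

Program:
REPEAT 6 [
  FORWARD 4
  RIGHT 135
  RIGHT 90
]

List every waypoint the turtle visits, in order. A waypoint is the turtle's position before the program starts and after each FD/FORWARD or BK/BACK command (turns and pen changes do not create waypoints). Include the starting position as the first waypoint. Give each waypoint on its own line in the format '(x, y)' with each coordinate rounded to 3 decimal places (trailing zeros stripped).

Answer: (0, 0)
(4, 0)
(1.172, 2.828)
(1.172, -1.172)
(4, 1.657)
(0, 1.657)
(2.828, -1.172)

Derivation:
Executing turtle program step by step:
Start: pos=(0,0), heading=0, pen down
REPEAT 6 [
  -- iteration 1/6 --
  FD 4: (0,0) -> (4,0) [heading=0, draw]
  RT 135: heading 0 -> 225
  RT 90: heading 225 -> 135
  -- iteration 2/6 --
  FD 4: (4,0) -> (1.172,2.828) [heading=135, draw]
  RT 135: heading 135 -> 0
  RT 90: heading 0 -> 270
  -- iteration 3/6 --
  FD 4: (1.172,2.828) -> (1.172,-1.172) [heading=270, draw]
  RT 135: heading 270 -> 135
  RT 90: heading 135 -> 45
  -- iteration 4/6 --
  FD 4: (1.172,-1.172) -> (4,1.657) [heading=45, draw]
  RT 135: heading 45 -> 270
  RT 90: heading 270 -> 180
  -- iteration 5/6 --
  FD 4: (4,1.657) -> (0,1.657) [heading=180, draw]
  RT 135: heading 180 -> 45
  RT 90: heading 45 -> 315
  -- iteration 6/6 --
  FD 4: (0,1.657) -> (2.828,-1.172) [heading=315, draw]
  RT 135: heading 315 -> 180
  RT 90: heading 180 -> 90
]
Final: pos=(2.828,-1.172), heading=90, 6 segment(s) drawn
Waypoints (7 total):
(0, 0)
(4, 0)
(1.172, 2.828)
(1.172, -1.172)
(4, 1.657)
(0, 1.657)
(2.828, -1.172)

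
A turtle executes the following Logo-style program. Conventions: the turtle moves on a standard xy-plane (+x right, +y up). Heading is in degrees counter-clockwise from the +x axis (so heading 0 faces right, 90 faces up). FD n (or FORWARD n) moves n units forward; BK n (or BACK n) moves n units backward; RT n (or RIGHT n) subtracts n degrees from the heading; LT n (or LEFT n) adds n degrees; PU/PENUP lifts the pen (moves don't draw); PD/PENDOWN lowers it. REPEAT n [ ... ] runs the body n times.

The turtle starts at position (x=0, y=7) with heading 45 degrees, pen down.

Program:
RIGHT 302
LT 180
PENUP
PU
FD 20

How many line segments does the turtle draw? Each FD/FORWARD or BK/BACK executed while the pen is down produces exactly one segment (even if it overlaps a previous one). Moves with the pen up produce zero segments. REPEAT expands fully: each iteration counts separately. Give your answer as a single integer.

Executing turtle program step by step:
Start: pos=(0,7), heading=45, pen down
RT 302: heading 45 -> 103
LT 180: heading 103 -> 283
PU: pen up
PU: pen up
FD 20: (0,7) -> (4.499,-12.487) [heading=283, move]
Final: pos=(4.499,-12.487), heading=283, 0 segment(s) drawn
Segments drawn: 0

Answer: 0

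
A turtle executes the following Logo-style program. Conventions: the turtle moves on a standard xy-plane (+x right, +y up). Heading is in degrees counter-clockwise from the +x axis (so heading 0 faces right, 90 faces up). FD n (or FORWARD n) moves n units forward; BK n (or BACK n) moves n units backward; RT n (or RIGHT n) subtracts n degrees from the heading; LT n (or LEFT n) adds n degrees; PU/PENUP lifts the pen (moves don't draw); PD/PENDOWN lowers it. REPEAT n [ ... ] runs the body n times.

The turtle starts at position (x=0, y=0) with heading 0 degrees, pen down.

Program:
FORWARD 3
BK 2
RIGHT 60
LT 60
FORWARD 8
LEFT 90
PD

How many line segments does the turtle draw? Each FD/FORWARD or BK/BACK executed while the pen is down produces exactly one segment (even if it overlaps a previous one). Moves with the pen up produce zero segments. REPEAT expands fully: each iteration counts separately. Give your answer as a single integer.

Answer: 3

Derivation:
Executing turtle program step by step:
Start: pos=(0,0), heading=0, pen down
FD 3: (0,0) -> (3,0) [heading=0, draw]
BK 2: (3,0) -> (1,0) [heading=0, draw]
RT 60: heading 0 -> 300
LT 60: heading 300 -> 0
FD 8: (1,0) -> (9,0) [heading=0, draw]
LT 90: heading 0 -> 90
PD: pen down
Final: pos=(9,0), heading=90, 3 segment(s) drawn
Segments drawn: 3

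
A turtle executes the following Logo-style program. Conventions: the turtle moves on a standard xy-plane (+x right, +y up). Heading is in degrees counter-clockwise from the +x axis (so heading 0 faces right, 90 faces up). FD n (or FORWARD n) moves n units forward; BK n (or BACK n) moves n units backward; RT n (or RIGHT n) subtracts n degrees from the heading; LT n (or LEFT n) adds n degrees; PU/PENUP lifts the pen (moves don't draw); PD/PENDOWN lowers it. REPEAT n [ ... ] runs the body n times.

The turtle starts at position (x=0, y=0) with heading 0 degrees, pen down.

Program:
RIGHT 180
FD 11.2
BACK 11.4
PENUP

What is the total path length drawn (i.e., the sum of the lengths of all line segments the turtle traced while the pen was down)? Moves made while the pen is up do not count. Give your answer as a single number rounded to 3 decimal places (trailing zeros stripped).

Executing turtle program step by step:
Start: pos=(0,0), heading=0, pen down
RT 180: heading 0 -> 180
FD 11.2: (0,0) -> (-11.2,0) [heading=180, draw]
BK 11.4: (-11.2,0) -> (0.2,0) [heading=180, draw]
PU: pen up
Final: pos=(0.2,0), heading=180, 2 segment(s) drawn

Segment lengths:
  seg 1: (0,0) -> (-11.2,0), length = 11.2
  seg 2: (-11.2,0) -> (0.2,0), length = 11.4
Total = 22.6

Answer: 22.6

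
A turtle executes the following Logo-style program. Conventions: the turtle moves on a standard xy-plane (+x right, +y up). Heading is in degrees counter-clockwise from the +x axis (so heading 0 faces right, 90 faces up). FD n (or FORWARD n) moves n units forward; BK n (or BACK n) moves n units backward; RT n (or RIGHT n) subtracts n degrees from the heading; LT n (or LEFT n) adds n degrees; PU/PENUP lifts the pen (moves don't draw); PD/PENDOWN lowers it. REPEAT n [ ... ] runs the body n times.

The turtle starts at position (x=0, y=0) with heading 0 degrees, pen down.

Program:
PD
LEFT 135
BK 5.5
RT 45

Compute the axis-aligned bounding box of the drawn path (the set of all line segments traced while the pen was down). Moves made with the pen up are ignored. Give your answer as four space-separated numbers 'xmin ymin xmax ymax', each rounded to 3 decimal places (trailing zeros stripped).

Answer: 0 -3.889 3.889 0

Derivation:
Executing turtle program step by step:
Start: pos=(0,0), heading=0, pen down
PD: pen down
LT 135: heading 0 -> 135
BK 5.5: (0,0) -> (3.889,-3.889) [heading=135, draw]
RT 45: heading 135 -> 90
Final: pos=(3.889,-3.889), heading=90, 1 segment(s) drawn

Segment endpoints: x in {0, 3.889}, y in {-3.889, 0}
xmin=0, ymin=-3.889, xmax=3.889, ymax=0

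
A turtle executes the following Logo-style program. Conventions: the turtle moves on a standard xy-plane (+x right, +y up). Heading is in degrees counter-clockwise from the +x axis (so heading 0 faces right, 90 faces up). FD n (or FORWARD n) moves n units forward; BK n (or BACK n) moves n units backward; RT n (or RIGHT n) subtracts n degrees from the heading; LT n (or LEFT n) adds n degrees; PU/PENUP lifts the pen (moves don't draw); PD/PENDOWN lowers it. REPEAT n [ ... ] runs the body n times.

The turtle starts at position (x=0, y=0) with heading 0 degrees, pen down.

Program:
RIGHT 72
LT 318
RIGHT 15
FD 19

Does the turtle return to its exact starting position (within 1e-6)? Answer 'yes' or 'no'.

Answer: no

Derivation:
Executing turtle program step by step:
Start: pos=(0,0), heading=0, pen down
RT 72: heading 0 -> 288
LT 318: heading 288 -> 246
RT 15: heading 246 -> 231
FD 19: (0,0) -> (-11.957,-14.766) [heading=231, draw]
Final: pos=(-11.957,-14.766), heading=231, 1 segment(s) drawn

Start position: (0, 0)
Final position: (-11.957, -14.766)
Distance = 19; >= 1e-6 -> NOT closed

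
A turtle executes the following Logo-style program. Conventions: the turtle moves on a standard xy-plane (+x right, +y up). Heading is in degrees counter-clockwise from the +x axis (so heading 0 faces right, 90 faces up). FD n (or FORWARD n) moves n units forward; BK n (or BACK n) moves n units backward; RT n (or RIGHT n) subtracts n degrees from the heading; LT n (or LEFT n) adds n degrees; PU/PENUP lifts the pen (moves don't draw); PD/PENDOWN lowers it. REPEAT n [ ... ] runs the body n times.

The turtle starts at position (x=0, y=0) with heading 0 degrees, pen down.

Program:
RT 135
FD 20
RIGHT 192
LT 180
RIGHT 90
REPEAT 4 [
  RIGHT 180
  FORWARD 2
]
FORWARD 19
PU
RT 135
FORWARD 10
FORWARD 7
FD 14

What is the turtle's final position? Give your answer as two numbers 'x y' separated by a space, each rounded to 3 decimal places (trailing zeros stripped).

Answer: 5.832 -4.653

Derivation:
Executing turtle program step by step:
Start: pos=(0,0), heading=0, pen down
RT 135: heading 0 -> 225
FD 20: (0,0) -> (-14.142,-14.142) [heading=225, draw]
RT 192: heading 225 -> 33
LT 180: heading 33 -> 213
RT 90: heading 213 -> 123
REPEAT 4 [
  -- iteration 1/4 --
  RT 180: heading 123 -> 303
  FD 2: (-14.142,-14.142) -> (-13.053,-15.819) [heading=303, draw]
  -- iteration 2/4 --
  RT 180: heading 303 -> 123
  FD 2: (-13.053,-15.819) -> (-14.142,-14.142) [heading=123, draw]
  -- iteration 3/4 --
  RT 180: heading 123 -> 303
  FD 2: (-14.142,-14.142) -> (-13.053,-15.819) [heading=303, draw]
  -- iteration 4/4 --
  RT 180: heading 303 -> 123
  FD 2: (-13.053,-15.819) -> (-14.142,-14.142) [heading=123, draw]
]
FD 19: (-14.142,-14.142) -> (-24.49,1.793) [heading=123, draw]
PU: pen up
RT 135: heading 123 -> 348
FD 10: (-24.49,1.793) -> (-14.709,-0.287) [heading=348, move]
FD 7: (-14.709,-0.287) -> (-7.862,-1.742) [heading=348, move]
FD 14: (-7.862,-1.742) -> (5.832,-4.653) [heading=348, move]
Final: pos=(5.832,-4.653), heading=348, 6 segment(s) drawn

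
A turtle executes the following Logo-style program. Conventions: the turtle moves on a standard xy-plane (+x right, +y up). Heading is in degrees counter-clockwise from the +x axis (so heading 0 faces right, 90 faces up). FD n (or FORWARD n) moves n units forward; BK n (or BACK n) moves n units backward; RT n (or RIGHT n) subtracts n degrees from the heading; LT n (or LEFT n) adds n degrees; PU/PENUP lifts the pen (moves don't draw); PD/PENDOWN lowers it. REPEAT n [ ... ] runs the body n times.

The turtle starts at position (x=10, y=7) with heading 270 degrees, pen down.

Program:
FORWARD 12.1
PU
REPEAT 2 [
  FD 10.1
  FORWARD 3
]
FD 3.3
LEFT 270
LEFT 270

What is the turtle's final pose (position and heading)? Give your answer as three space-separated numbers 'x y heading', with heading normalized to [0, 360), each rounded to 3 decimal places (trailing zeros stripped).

Executing turtle program step by step:
Start: pos=(10,7), heading=270, pen down
FD 12.1: (10,7) -> (10,-5.1) [heading=270, draw]
PU: pen up
REPEAT 2 [
  -- iteration 1/2 --
  FD 10.1: (10,-5.1) -> (10,-15.2) [heading=270, move]
  FD 3: (10,-15.2) -> (10,-18.2) [heading=270, move]
  -- iteration 2/2 --
  FD 10.1: (10,-18.2) -> (10,-28.3) [heading=270, move]
  FD 3: (10,-28.3) -> (10,-31.3) [heading=270, move]
]
FD 3.3: (10,-31.3) -> (10,-34.6) [heading=270, move]
LT 270: heading 270 -> 180
LT 270: heading 180 -> 90
Final: pos=(10,-34.6), heading=90, 1 segment(s) drawn

Answer: 10 -34.6 90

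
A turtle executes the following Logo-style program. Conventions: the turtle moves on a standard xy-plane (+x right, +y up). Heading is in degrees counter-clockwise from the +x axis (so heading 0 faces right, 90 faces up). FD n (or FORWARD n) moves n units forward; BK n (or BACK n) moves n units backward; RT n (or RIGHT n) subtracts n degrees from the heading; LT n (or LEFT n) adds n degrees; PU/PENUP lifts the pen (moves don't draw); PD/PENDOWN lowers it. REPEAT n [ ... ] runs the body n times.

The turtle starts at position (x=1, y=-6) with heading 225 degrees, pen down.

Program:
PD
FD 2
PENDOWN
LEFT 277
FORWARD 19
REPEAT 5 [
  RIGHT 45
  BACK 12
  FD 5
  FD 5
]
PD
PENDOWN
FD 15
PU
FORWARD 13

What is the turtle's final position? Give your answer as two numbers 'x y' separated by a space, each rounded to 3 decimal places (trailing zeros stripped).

Executing turtle program step by step:
Start: pos=(1,-6), heading=225, pen down
PD: pen down
FD 2: (1,-6) -> (-0.414,-7.414) [heading=225, draw]
PD: pen down
LT 277: heading 225 -> 142
FD 19: (-0.414,-7.414) -> (-15.386,4.283) [heading=142, draw]
REPEAT 5 [
  -- iteration 1/5 --
  RT 45: heading 142 -> 97
  BK 12: (-15.386,4.283) -> (-13.924,-7.627) [heading=97, draw]
  FD 5: (-13.924,-7.627) -> (-14.533,-2.664) [heading=97, draw]
  FD 5: (-14.533,-2.664) -> (-15.143,2.298) [heading=97, draw]
  -- iteration 2/5 --
  RT 45: heading 97 -> 52
  BK 12: (-15.143,2.298) -> (-22.531,-7.158) [heading=52, draw]
  FD 5: (-22.531,-7.158) -> (-19.452,-3.218) [heading=52, draw]
  FD 5: (-19.452,-3.218) -> (-16.374,0.722) [heading=52, draw]
  -- iteration 3/5 --
  RT 45: heading 52 -> 7
  BK 12: (-16.374,0.722) -> (-28.285,-0.74) [heading=7, draw]
  FD 5: (-28.285,-0.74) -> (-23.322,-0.131) [heading=7, draw]
  FD 5: (-23.322,-0.131) -> (-18.359,0.479) [heading=7, draw]
  -- iteration 4/5 --
  RT 45: heading 7 -> 322
  BK 12: (-18.359,0.479) -> (-27.815,7.866) [heading=322, draw]
  FD 5: (-27.815,7.866) -> (-23.875,4.788) [heading=322, draw]
  FD 5: (-23.875,4.788) -> (-19.935,1.71) [heading=322, draw]
  -- iteration 5/5 --
  RT 45: heading 322 -> 277
  BK 12: (-19.935,1.71) -> (-21.398,13.62) [heading=277, draw]
  FD 5: (-21.398,13.62) -> (-20.788,8.658) [heading=277, draw]
  FD 5: (-20.788,8.658) -> (-20.179,3.695) [heading=277, draw]
]
PD: pen down
PD: pen down
FD 15: (-20.179,3.695) -> (-18.351,-11.193) [heading=277, draw]
PU: pen up
FD 13: (-18.351,-11.193) -> (-16.767,-24.096) [heading=277, move]
Final: pos=(-16.767,-24.096), heading=277, 18 segment(s) drawn

Answer: -16.767 -24.096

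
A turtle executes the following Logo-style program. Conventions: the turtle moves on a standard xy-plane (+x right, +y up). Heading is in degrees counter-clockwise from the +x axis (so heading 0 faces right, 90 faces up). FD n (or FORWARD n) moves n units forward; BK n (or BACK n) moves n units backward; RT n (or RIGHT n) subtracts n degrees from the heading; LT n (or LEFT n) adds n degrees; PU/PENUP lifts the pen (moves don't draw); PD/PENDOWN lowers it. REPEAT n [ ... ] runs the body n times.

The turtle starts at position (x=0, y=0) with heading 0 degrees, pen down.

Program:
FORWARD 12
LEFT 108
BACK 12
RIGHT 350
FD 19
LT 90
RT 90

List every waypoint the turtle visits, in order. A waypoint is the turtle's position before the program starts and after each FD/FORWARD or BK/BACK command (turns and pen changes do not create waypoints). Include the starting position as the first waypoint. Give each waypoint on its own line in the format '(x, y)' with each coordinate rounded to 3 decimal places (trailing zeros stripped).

Answer: (0, 0)
(12, 0)
(15.708, -11.413)
(6.788, 5.363)

Derivation:
Executing turtle program step by step:
Start: pos=(0,0), heading=0, pen down
FD 12: (0,0) -> (12,0) [heading=0, draw]
LT 108: heading 0 -> 108
BK 12: (12,0) -> (15.708,-11.413) [heading=108, draw]
RT 350: heading 108 -> 118
FD 19: (15.708,-11.413) -> (6.788,5.363) [heading=118, draw]
LT 90: heading 118 -> 208
RT 90: heading 208 -> 118
Final: pos=(6.788,5.363), heading=118, 3 segment(s) drawn
Waypoints (4 total):
(0, 0)
(12, 0)
(15.708, -11.413)
(6.788, 5.363)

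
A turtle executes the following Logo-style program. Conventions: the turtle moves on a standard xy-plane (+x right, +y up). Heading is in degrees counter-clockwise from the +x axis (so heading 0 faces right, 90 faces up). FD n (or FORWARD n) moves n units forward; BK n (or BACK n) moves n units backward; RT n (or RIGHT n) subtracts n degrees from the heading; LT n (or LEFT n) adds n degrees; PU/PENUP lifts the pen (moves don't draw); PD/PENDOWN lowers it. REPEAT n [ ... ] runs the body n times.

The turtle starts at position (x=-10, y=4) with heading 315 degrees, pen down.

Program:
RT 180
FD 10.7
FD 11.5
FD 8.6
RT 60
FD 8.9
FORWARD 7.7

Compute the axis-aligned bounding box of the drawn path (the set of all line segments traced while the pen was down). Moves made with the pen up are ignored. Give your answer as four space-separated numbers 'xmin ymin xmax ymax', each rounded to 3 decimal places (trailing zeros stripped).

Executing turtle program step by step:
Start: pos=(-10,4), heading=315, pen down
RT 180: heading 315 -> 135
FD 10.7: (-10,4) -> (-17.566,11.566) [heading=135, draw]
FD 11.5: (-17.566,11.566) -> (-25.698,19.698) [heading=135, draw]
FD 8.6: (-25.698,19.698) -> (-31.779,25.779) [heading=135, draw]
RT 60: heading 135 -> 75
FD 8.9: (-31.779,25.779) -> (-29.475,34.376) [heading=75, draw]
FD 7.7: (-29.475,34.376) -> (-27.482,41.813) [heading=75, draw]
Final: pos=(-27.482,41.813), heading=75, 5 segment(s) drawn

Segment endpoints: x in {-31.779, -29.475, -27.482, -25.698, -17.566, -10}, y in {4, 11.566, 19.698, 25.779, 34.376, 41.813}
xmin=-31.779, ymin=4, xmax=-10, ymax=41.813

Answer: -31.779 4 -10 41.813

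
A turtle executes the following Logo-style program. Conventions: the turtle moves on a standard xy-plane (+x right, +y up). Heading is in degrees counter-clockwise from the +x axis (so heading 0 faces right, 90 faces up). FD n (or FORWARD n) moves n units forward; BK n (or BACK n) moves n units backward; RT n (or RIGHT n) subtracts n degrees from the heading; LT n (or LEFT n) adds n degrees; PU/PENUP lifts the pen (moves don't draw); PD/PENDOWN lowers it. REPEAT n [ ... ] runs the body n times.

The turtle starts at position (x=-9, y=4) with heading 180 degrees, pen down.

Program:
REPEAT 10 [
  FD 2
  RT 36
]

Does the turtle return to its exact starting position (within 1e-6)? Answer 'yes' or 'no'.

Executing turtle program step by step:
Start: pos=(-9,4), heading=180, pen down
REPEAT 10 [
  -- iteration 1/10 --
  FD 2: (-9,4) -> (-11,4) [heading=180, draw]
  RT 36: heading 180 -> 144
  -- iteration 2/10 --
  FD 2: (-11,4) -> (-12.618,5.176) [heading=144, draw]
  RT 36: heading 144 -> 108
  -- iteration 3/10 --
  FD 2: (-12.618,5.176) -> (-13.236,7.078) [heading=108, draw]
  RT 36: heading 108 -> 72
  -- iteration 4/10 --
  FD 2: (-13.236,7.078) -> (-12.618,8.98) [heading=72, draw]
  RT 36: heading 72 -> 36
  -- iteration 5/10 --
  FD 2: (-12.618,8.98) -> (-11,10.155) [heading=36, draw]
  RT 36: heading 36 -> 0
  -- iteration 6/10 --
  FD 2: (-11,10.155) -> (-9,10.155) [heading=0, draw]
  RT 36: heading 0 -> 324
  -- iteration 7/10 --
  FD 2: (-9,10.155) -> (-7.382,8.98) [heading=324, draw]
  RT 36: heading 324 -> 288
  -- iteration 8/10 --
  FD 2: (-7.382,8.98) -> (-6.764,7.078) [heading=288, draw]
  RT 36: heading 288 -> 252
  -- iteration 9/10 --
  FD 2: (-6.764,7.078) -> (-7.382,5.176) [heading=252, draw]
  RT 36: heading 252 -> 216
  -- iteration 10/10 --
  FD 2: (-7.382,5.176) -> (-9,4) [heading=216, draw]
  RT 36: heading 216 -> 180
]
Final: pos=(-9,4), heading=180, 10 segment(s) drawn

Start position: (-9, 4)
Final position: (-9, 4)
Distance = 0; < 1e-6 -> CLOSED

Answer: yes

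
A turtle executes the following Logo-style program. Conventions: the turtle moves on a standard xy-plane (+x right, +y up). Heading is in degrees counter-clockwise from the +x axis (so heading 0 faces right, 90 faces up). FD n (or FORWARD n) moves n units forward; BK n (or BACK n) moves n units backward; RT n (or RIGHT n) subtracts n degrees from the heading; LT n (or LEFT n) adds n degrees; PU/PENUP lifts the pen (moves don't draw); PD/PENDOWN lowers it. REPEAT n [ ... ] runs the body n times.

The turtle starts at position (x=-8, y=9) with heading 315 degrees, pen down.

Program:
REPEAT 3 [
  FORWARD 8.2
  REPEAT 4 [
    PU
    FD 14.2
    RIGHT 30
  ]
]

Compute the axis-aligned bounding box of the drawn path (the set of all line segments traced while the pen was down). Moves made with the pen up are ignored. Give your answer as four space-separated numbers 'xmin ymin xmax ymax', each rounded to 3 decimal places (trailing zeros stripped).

Executing turtle program step by step:
Start: pos=(-8,9), heading=315, pen down
REPEAT 3 [
  -- iteration 1/3 --
  FD 8.2: (-8,9) -> (-2.202,3.202) [heading=315, draw]
  REPEAT 4 [
    -- iteration 1/4 --
    PU: pen up
    FD 14.2: (-2.202,3.202) -> (7.839,-6.839) [heading=315, move]
    RT 30: heading 315 -> 285
    -- iteration 2/4 --
    PU: pen up
    FD 14.2: (7.839,-6.839) -> (11.514,-20.555) [heading=285, move]
    RT 30: heading 285 -> 255
    -- iteration 3/4 --
    PU: pen up
    FD 14.2: (11.514,-20.555) -> (7.839,-34.271) [heading=255, move]
    RT 30: heading 255 -> 225
    -- iteration 4/4 --
    PU: pen up
    FD 14.2: (7.839,-34.271) -> (-2.202,-44.312) [heading=225, move]
    RT 30: heading 225 -> 195
  ]
  -- iteration 2/3 --
  FD 8.2: (-2.202,-44.312) -> (-10.122,-46.435) [heading=195, move]
  REPEAT 4 [
    -- iteration 1/4 --
    PU: pen up
    FD 14.2: (-10.122,-46.435) -> (-23.838,-50.11) [heading=195, move]
    RT 30: heading 195 -> 165
    -- iteration 2/4 --
    PU: pen up
    FD 14.2: (-23.838,-50.11) -> (-37.555,-46.435) [heading=165, move]
    RT 30: heading 165 -> 135
    -- iteration 3/4 --
    PU: pen up
    FD 14.2: (-37.555,-46.435) -> (-47.596,-36.394) [heading=135, move]
    RT 30: heading 135 -> 105
    -- iteration 4/4 --
    PU: pen up
    FD 14.2: (-47.596,-36.394) -> (-51.271,-22.678) [heading=105, move]
    RT 30: heading 105 -> 75
  ]
  -- iteration 3/3 --
  FD 8.2: (-51.271,-22.678) -> (-49.148,-14.757) [heading=75, move]
  REPEAT 4 [
    -- iteration 1/4 --
    PU: pen up
    FD 14.2: (-49.148,-14.757) -> (-45.473,-1.041) [heading=75, move]
    RT 30: heading 75 -> 45
    -- iteration 2/4 --
    PU: pen up
    FD 14.2: (-45.473,-1.041) -> (-35.432,9) [heading=45, move]
    RT 30: heading 45 -> 15
    -- iteration 3/4 --
    PU: pen up
    FD 14.2: (-35.432,9) -> (-21.716,12.675) [heading=15, move]
    RT 30: heading 15 -> 345
    -- iteration 4/4 --
    PU: pen up
    FD 14.2: (-21.716,12.675) -> (-8,9) [heading=345, move]
    RT 30: heading 345 -> 315
  ]
]
Final: pos=(-8,9), heading=315, 1 segment(s) drawn

Segment endpoints: x in {-8, -2.202}, y in {3.202, 9}
xmin=-8, ymin=3.202, xmax=-2.202, ymax=9

Answer: -8 3.202 -2.202 9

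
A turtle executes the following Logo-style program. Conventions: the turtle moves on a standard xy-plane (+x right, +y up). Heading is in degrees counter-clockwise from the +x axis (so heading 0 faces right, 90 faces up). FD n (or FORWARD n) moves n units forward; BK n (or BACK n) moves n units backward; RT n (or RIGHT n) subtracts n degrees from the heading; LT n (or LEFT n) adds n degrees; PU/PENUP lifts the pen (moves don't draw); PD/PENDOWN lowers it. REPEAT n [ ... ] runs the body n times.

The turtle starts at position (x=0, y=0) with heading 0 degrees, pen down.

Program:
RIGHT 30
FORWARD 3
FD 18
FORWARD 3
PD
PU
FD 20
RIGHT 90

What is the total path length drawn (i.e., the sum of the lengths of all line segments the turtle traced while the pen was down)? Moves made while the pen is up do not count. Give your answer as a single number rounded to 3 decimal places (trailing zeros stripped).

Executing turtle program step by step:
Start: pos=(0,0), heading=0, pen down
RT 30: heading 0 -> 330
FD 3: (0,0) -> (2.598,-1.5) [heading=330, draw]
FD 18: (2.598,-1.5) -> (18.187,-10.5) [heading=330, draw]
FD 3: (18.187,-10.5) -> (20.785,-12) [heading=330, draw]
PD: pen down
PU: pen up
FD 20: (20.785,-12) -> (38.105,-22) [heading=330, move]
RT 90: heading 330 -> 240
Final: pos=(38.105,-22), heading=240, 3 segment(s) drawn

Segment lengths:
  seg 1: (0,0) -> (2.598,-1.5), length = 3
  seg 2: (2.598,-1.5) -> (18.187,-10.5), length = 18
  seg 3: (18.187,-10.5) -> (20.785,-12), length = 3
Total = 24

Answer: 24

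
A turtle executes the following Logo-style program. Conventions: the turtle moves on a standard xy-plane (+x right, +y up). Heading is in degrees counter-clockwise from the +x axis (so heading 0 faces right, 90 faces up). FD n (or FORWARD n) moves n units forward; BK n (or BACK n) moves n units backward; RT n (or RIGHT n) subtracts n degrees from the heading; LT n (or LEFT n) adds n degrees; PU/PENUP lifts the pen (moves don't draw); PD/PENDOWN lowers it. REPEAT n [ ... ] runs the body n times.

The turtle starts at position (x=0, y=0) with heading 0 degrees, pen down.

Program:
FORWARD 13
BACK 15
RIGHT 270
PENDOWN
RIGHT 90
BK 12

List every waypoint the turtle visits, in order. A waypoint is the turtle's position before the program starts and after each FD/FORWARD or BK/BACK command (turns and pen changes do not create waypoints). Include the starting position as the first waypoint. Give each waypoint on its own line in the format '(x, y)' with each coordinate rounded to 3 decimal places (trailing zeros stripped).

Executing turtle program step by step:
Start: pos=(0,0), heading=0, pen down
FD 13: (0,0) -> (13,0) [heading=0, draw]
BK 15: (13,0) -> (-2,0) [heading=0, draw]
RT 270: heading 0 -> 90
PD: pen down
RT 90: heading 90 -> 0
BK 12: (-2,0) -> (-14,0) [heading=0, draw]
Final: pos=(-14,0), heading=0, 3 segment(s) drawn
Waypoints (4 total):
(0, 0)
(13, 0)
(-2, 0)
(-14, 0)

Answer: (0, 0)
(13, 0)
(-2, 0)
(-14, 0)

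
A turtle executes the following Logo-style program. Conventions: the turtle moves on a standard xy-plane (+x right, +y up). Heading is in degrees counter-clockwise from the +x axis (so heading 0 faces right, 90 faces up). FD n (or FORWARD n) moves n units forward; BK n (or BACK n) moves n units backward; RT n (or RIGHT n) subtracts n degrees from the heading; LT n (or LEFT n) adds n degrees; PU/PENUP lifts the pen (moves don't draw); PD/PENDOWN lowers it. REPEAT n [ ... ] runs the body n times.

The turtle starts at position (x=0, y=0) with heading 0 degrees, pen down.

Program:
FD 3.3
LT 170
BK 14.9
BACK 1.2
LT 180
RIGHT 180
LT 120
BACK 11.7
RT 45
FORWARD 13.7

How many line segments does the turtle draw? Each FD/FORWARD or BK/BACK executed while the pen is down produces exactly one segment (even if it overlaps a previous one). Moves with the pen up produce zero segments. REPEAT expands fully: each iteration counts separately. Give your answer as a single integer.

Executing turtle program step by step:
Start: pos=(0,0), heading=0, pen down
FD 3.3: (0,0) -> (3.3,0) [heading=0, draw]
LT 170: heading 0 -> 170
BK 14.9: (3.3,0) -> (17.974,-2.587) [heading=170, draw]
BK 1.2: (17.974,-2.587) -> (19.155,-2.796) [heading=170, draw]
LT 180: heading 170 -> 350
RT 180: heading 350 -> 170
LT 120: heading 170 -> 290
BK 11.7: (19.155,-2.796) -> (15.154,8.199) [heading=290, draw]
RT 45: heading 290 -> 245
FD 13.7: (15.154,8.199) -> (9.364,-4.218) [heading=245, draw]
Final: pos=(9.364,-4.218), heading=245, 5 segment(s) drawn
Segments drawn: 5

Answer: 5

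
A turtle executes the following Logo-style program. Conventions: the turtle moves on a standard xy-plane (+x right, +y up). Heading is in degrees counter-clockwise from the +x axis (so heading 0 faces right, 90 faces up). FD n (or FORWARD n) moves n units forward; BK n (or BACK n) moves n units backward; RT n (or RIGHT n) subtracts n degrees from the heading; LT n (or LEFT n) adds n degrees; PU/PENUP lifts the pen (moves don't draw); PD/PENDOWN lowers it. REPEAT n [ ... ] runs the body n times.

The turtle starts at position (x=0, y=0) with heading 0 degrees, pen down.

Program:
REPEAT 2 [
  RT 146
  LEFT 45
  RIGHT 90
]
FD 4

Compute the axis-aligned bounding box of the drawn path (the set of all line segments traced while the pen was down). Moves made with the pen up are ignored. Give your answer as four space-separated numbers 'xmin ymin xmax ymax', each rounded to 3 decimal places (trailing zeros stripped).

Executing turtle program step by step:
Start: pos=(0,0), heading=0, pen down
REPEAT 2 [
  -- iteration 1/2 --
  RT 146: heading 0 -> 214
  LT 45: heading 214 -> 259
  RT 90: heading 259 -> 169
  -- iteration 2/2 --
  RT 146: heading 169 -> 23
  LT 45: heading 23 -> 68
  RT 90: heading 68 -> 338
]
FD 4: (0,0) -> (3.709,-1.498) [heading=338, draw]
Final: pos=(3.709,-1.498), heading=338, 1 segment(s) drawn

Segment endpoints: x in {0, 3.709}, y in {-1.498, 0}
xmin=0, ymin=-1.498, xmax=3.709, ymax=0

Answer: 0 -1.498 3.709 0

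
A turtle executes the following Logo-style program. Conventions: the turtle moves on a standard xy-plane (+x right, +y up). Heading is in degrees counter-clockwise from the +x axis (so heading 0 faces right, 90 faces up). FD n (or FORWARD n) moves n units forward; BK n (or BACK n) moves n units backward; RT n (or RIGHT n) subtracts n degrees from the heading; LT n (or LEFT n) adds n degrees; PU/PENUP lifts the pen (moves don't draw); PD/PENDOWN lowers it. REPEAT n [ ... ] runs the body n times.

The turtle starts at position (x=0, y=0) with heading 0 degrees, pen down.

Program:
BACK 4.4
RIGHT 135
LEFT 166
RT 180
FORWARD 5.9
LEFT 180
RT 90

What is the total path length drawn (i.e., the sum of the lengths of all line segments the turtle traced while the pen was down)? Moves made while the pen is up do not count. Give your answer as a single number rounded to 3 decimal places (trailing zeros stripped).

Executing turtle program step by step:
Start: pos=(0,0), heading=0, pen down
BK 4.4: (0,0) -> (-4.4,0) [heading=0, draw]
RT 135: heading 0 -> 225
LT 166: heading 225 -> 31
RT 180: heading 31 -> 211
FD 5.9: (-4.4,0) -> (-9.457,-3.039) [heading=211, draw]
LT 180: heading 211 -> 31
RT 90: heading 31 -> 301
Final: pos=(-9.457,-3.039), heading=301, 2 segment(s) drawn

Segment lengths:
  seg 1: (0,0) -> (-4.4,0), length = 4.4
  seg 2: (-4.4,0) -> (-9.457,-3.039), length = 5.9
Total = 10.3

Answer: 10.3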